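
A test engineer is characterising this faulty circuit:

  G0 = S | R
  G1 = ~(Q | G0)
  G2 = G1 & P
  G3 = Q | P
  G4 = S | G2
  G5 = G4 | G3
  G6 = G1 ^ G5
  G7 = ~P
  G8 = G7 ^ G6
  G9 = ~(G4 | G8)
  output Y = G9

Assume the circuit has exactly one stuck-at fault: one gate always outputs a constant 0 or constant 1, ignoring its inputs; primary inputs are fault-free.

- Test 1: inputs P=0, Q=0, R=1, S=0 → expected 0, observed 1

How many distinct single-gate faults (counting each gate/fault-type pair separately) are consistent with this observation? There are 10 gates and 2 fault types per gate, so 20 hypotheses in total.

Fault-free: G0=1, G1=0, G2=0, G3=0, G4=0, G5=0, G6=0, G7=1, G8=1, G9=0 → 0. Observed 1.
  G0: stuck-at-0 ✓; others ✗
  G1: stuck-at-1 ✓; others ✗
  G2: none of the 2 fault types match ✗
  G3: stuck-at-1 ✓; others ✗
  G4: none of the 2 fault types match ✗
  G5: stuck-at-1 ✓; others ✗
  G6: stuck-at-1 ✓; others ✗
  G7: stuck-at-0 ✓; others ✗
  G8: stuck-at-0 ✓; others ✗
  G9: stuck-at-1 ✓; others ✗
Consistent faults: {G0 stuck-at-0, G1 stuck-at-1, G3 stuck-at-1, G5 stuck-at-1, G6 stuck-at-1, G7 stuck-at-0, G8 stuck-at-0, G9 stuck-at-1} — 8 in all.

8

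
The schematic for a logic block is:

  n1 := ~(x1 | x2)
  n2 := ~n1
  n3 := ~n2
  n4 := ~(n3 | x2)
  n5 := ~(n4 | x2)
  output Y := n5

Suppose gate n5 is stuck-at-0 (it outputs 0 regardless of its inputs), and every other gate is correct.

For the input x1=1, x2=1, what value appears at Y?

Propagate with n5 forced: n1=0, n2=1, n3=0, n4=0, n5=0 [stuck-at-0].
So Y = 0. (Same as the fault-free value — the fault is masked on this input.)

0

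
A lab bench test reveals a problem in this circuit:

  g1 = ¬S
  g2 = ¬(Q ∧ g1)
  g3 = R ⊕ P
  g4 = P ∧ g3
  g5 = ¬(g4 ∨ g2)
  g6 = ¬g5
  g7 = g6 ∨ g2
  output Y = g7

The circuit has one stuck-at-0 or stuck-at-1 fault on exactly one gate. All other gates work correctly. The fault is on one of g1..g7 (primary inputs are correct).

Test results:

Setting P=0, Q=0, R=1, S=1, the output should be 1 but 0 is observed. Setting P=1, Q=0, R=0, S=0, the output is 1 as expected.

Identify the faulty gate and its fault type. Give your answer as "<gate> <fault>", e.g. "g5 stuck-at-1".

Fault-free values for test 1 (P=0, Q=0, R=1, S=1): g1=0, g2=1, g3=1, g4=0, g5=0, g6=1, g7=1, giving Y=1. Observed 0.
Test 1: faults giving observed 0 are {g2 stuck-at-0, g7 stuck-at-0}.
Test 2 (P=1, Q=0, R=0, S=0): fault-free g1=1, g2=1, g3=1, g4=1, g5=0, g6=1, g7=1 → 1; observed 1. Eliminates g7 stuck-at-0.
Only g2 stuck-at-0 is consistent with every test.

g2 stuck-at-0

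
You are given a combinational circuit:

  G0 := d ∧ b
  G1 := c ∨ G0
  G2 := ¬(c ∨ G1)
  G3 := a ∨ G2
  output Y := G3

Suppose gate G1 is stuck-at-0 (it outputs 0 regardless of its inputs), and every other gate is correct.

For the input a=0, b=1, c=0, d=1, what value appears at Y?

Propagate with G1 forced: G0=1, G1=0 [stuck-at-0], G2=1, G3=1.
So Y = 1. (Without the fault it would be 0.)

1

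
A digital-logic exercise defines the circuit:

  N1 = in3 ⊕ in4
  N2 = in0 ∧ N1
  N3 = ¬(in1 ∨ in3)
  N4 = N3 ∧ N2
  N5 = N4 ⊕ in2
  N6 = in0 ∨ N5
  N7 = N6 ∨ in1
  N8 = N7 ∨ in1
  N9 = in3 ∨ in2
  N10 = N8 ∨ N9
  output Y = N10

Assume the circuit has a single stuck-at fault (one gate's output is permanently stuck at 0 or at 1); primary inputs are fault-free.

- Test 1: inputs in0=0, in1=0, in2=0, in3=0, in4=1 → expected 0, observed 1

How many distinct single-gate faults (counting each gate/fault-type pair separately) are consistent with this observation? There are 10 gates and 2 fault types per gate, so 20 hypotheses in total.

8

Fault-free: N1=1, N2=0, N3=1, N4=0, N5=0, N6=0, N7=0, N8=0, N9=0, N10=0 → 0. Observed 1.
  N1: none of the 2 fault types match ✗
  N2: stuck-at-1 ✓; others ✗
  N3: none of the 2 fault types match ✗
  N4: stuck-at-1 ✓; others ✗
  N5: stuck-at-1 ✓; others ✗
  N6: stuck-at-1 ✓; others ✗
  N7: stuck-at-1 ✓; others ✗
  N8: stuck-at-1 ✓; others ✗
  N9: stuck-at-1 ✓; others ✗
  N10: stuck-at-1 ✓; others ✗
Consistent faults: {N2 stuck-at-1, N4 stuck-at-1, N5 stuck-at-1, N6 stuck-at-1, N7 stuck-at-1, N8 stuck-at-1, N9 stuck-at-1, N10 stuck-at-1} — 8 in all.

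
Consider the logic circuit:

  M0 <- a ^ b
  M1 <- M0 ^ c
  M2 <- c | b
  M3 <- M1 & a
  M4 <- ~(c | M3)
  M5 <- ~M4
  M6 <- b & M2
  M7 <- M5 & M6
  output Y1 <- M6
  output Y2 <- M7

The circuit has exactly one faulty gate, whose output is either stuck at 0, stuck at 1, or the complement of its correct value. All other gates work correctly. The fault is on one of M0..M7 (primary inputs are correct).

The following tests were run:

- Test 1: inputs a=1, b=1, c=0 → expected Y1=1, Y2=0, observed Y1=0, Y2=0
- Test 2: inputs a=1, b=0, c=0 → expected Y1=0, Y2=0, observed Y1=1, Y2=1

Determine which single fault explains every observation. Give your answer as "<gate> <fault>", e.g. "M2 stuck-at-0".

M6 inverted output

Fault-free values for test 1 (a=1, b=1, c=0): M0=0, M1=0, M2=1, M3=0, M4=1, M5=0, M6=1, M7=0, giving Y1=1, Y2=0. Observed Y1=0, Y2=0.
Test 1: faults giving observed Y1=0, Y2=0 are {M2 stuck-at-0, M2 inverted output, M6 stuck-at-0, M6 inverted output}.
Test 2 (a=1, b=0, c=0): fault-free M0=1, M1=1, M2=0, M3=1, M4=0, M5=1, M6=0, M7=0 → Y1=0, Y2=0; observed Y1=1, Y2=1. Eliminates M2 stuck-at-0, M2 inverted output, M6 stuck-at-0.
Only M6 inverted output is consistent with every test.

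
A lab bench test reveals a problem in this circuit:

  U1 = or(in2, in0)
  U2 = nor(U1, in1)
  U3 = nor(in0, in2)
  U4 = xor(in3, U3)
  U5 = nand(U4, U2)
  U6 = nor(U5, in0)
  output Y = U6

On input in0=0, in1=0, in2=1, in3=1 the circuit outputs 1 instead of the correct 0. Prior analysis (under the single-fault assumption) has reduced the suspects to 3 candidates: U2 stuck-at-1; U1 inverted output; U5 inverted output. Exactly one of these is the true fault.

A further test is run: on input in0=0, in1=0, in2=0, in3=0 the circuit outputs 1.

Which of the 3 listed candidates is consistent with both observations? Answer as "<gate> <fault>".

U2 stuck-at-1

Evaluate each candidate on input in0=0, in1=0, in2=0, in3=0:
  U2 stuck-at-1: U1=0, U2=1 [stuck-at-1], U3=1, U4=1, U5=0, U6=1 → 1 — matches
  U1 inverted output: U1=1 [inverted output], U2=0, U3=1, U4=1, U5=1, U6=0 → 0 — eliminated
  U5 inverted output: U1=0, U2=1, U3=1, U4=1, U5=1 [inverted output], U6=0 → 0 — eliminated
Only U2 stuck-at-1 reproduces the observed 1.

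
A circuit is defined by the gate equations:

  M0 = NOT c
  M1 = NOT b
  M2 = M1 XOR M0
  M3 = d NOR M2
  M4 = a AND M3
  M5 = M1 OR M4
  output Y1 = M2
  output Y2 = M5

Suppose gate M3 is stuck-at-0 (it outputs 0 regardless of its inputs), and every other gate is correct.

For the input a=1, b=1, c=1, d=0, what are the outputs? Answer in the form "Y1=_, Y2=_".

Y1=0, Y2=0

Propagate with M3 forced: M0=0, M1=0, M2=0, M3=0 [stuck-at-0], M4=0, M5=0.
So the outputs are Y1=0, Y2=0. (Without the fault they would be Y1=0, Y2=1.)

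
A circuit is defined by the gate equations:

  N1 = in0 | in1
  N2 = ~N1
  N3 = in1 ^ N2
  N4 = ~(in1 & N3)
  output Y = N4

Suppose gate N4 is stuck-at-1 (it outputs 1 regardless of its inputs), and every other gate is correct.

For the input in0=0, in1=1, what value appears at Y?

1

Propagate with N4 forced: N1=1, N2=0, N3=1, N4=1 [stuck-at-1].
So Y = 1. (Without the fault it would be 0.)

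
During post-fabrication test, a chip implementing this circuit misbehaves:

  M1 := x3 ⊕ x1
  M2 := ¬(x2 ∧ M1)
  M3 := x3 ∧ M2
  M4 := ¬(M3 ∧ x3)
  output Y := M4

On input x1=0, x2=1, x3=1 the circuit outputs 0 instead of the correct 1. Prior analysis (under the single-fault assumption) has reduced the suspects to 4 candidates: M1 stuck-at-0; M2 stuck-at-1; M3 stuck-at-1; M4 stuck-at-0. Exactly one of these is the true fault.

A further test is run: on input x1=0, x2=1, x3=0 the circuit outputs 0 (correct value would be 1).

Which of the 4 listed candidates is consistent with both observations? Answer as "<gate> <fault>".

Evaluate each candidate on input x1=0, x2=1, x3=0:
  M1 stuck-at-0: M1=0 [stuck-at-0], M2=1, M3=0, M4=1 → 1 — eliminated
  M2 stuck-at-1: M1=0, M2=1 [stuck-at-1], M3=0, M4=1 → 1 — eliminated
  M3 stuck-at-1: M1=0, M2=1, M3=1 [stuck-at-1], M4=1 → 1 — eliminated
  M4 stuck-at-0: M1=0, M2=1, M3=0, M4=0 [stuck-at-0] → 0 — matches
Only M4 stuck-at-0 reproduces the observed 0.

M4 stuck-at-0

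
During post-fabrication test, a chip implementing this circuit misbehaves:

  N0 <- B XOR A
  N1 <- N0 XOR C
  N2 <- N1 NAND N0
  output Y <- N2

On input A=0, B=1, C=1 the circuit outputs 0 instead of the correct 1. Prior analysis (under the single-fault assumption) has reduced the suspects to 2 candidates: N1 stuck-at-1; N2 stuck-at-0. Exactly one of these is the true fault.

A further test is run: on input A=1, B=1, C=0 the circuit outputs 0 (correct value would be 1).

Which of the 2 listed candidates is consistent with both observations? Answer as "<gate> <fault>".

N2 stuck-at-0

Evaluate each candidate on input A=1, B=1, C=0:
  N1 stuck-at-1: N0=0, N1=1 [stuck-at-1], N2=1 → 1 — eliminated
  N2 stuck-at-0: N0=0, N1=0, N2=0 [stuck-at-0] → 0 — matches
Only N2 stuck-at-0 reproduces the observed 0.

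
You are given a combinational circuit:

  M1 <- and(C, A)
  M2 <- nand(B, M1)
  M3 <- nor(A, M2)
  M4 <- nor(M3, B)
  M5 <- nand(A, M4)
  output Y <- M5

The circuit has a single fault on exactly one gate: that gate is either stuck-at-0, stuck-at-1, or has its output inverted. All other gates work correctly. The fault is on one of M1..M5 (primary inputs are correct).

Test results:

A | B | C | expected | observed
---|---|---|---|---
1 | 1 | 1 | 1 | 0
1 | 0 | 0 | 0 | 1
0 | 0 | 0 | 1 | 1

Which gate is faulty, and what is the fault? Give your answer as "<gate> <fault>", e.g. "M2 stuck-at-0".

M4 inverted output

Fault-free values for test 1 (A=1, B=1, C=1): M1=1, M2=0, M3=0, M4=0, M5=1, giving Y=1. Observed 0.
Test 1: faults giving observed 0 are {M4 stuck-at-1, M4 inverted output, M5 stuck-at-0, M5 inverted output}.
Test 2 (A=1, B=0, C=0): fault-free M1=0, M2=1, M3=0, M4=1, M5=0 → 0; observed 1. Eliminates M4 stuck-at-1, M5 stuck-at-0.
Test 3 (A=0, B=0, C=0): fault-free M1=0, M2=1, M3=0, M4=1, M5=1 → 1; observed 1. Eliminates M5 inverted output.
Only M4 inverted output is consistent with every test.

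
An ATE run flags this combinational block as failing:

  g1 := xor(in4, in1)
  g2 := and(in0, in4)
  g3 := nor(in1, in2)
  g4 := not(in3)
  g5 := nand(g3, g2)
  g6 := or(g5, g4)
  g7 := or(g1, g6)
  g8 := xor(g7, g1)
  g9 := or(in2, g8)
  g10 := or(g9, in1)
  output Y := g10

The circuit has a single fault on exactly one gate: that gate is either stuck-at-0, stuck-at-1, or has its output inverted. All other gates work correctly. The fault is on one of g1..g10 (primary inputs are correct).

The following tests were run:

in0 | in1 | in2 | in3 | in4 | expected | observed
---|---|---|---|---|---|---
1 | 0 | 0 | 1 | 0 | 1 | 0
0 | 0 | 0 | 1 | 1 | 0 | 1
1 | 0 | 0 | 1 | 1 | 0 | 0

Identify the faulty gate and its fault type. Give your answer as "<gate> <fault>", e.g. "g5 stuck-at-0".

Fault-free values for test 1 (in0=1, in1=0, in2=0, in3=1, in4=0): g1=0, g2=0, g3=1, g4=0, g5=1, g6=1, g7=1, g8=1, g9=1, g10=1, giving Y=1. Observed 0.
Test 1: faults giving observed 0 are {g1 stuck-at-1, g1 inverted output, g2 stuck-at-1, g2 inverted output, g5 stuck-at-0, g5 inverted output, g6 stuck-at-0, g6 inverted output, g7 stuck-at-0, g7 inverted output, g8 stuck-at-0, g8 inverted output, g9 stuck-at-0, g9 inverted output, g10 stuck-at-0, g10 inverted output}.
Test 2 (in0=0, in1=0, in2=0, in3=1, in4=1): fault-free g1=1, g2=0, g3=1, g4=0, g5=1, g6=1, g7=1, g8=0, g9=0, g10=0 → 0; observed 1. Eliminates g1 stuck-at-1, g2 stuck-at-1, g2 inverted output, g5 stuck-at-0, g5 inverted output, g6 stuck-at-0, g6 inverted output, g8 stuck-at-0, g9 stuck-at-0, g10 stuck-at-0.
Test 3 (in0=1, in1=0, in2=0, in3=1, in4=1): fault-free g1=1, g2=1, g3=1, g4=0, g5=0, g6=0, g7=1, g8=0, g9=0, g10=0 → 0; observed 0. Eliminates g7 stuck-at-0, g7 inverted output, g8 inverted output, g9 inverted output, g10 inverted output.
Only g1 inverted output is consistent with every test.

g1 inverted output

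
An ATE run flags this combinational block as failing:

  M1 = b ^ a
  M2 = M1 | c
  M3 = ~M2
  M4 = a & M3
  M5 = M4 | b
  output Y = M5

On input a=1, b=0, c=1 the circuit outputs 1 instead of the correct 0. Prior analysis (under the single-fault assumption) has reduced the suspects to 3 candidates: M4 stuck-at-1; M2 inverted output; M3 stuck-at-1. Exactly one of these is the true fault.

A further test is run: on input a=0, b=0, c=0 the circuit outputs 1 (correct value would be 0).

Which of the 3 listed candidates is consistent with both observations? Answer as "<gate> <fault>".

M4 stuck-at-1

Evaluate each candidate on input a=0, b=0, c=0:
  M4 stuck-at-1: M1=0, M2=0, M3=1, M4=1 [stuck-at-1], M5=1 → 1 — matches
  M2 inverted output: M1=0, M2=1 [inverted output], M3=0, M4=0, M5=0 → 0 — eliminated
  M3 stuck-at-1: M1=0, M2=0, M3=1 [stuck-at-1], M4=0, M5=0 → 0 — eliminated
Only M4 stuck-at-1 reproduces the observed 1.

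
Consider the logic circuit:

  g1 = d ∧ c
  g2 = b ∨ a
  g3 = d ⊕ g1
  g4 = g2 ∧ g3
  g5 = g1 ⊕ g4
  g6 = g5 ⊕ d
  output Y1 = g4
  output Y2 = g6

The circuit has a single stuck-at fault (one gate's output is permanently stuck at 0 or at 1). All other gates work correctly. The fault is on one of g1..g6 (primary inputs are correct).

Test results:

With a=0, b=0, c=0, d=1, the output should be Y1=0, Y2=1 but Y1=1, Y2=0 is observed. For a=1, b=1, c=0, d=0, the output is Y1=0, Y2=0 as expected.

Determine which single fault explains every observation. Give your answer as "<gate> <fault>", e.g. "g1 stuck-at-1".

Fault-free values for test 1 (a=0, b=0, c=0, d=1): g1=0, g2=0, g3=1, g4=0, g5=0, g6=1, giving Y1=0, Y2=1. Observed Y1=1, Y2=0.
Test 1: faults giving observed Y1=1, Y2=0 are {g2 stuck-at-1, g4 stuck-at-1}.
Test 2 (a=1, b=1, c=0, d=0): fault-free g1=0, g2=1, g3=0, g4=0, g5=0, g6=0 → Y1=0, Y2=0; observed Y1=0, Y2=0. Eliminates g4 stuck-at-1.
Only g2 stuck-at-1 is consistent with every test.

g2 stuck-at-1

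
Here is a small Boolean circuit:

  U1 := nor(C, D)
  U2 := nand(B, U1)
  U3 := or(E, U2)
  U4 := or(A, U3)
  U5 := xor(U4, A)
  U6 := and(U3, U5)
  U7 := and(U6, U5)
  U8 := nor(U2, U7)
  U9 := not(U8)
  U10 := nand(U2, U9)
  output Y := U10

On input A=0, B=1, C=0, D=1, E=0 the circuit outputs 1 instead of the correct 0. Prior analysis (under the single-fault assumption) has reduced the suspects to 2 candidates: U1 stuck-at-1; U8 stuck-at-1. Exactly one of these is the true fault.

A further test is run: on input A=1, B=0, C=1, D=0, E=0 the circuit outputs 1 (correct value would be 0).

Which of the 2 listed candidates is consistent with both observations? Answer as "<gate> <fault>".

Evaluate each candidate on input A=1, B=0, C=1, D=0, E=0:
  U1 stuck-at-1: U1=1 [stuck-at-1], U2=1, U3=1, U4=1, U5=0, U6=0, U7=0, U8=0, U9=1, U10=0 → 0 — eliminated
  U8 stuck-at-1: U1=0, U2=1, U3=1, U4=1, U5=0, U6=0, U7=0, U8=1 [stuck-at-1], U9=0, U10=1 → 1 — matches
Only U8 stuck-at-1 reproduces the observed 1.

U8 stuck-at-1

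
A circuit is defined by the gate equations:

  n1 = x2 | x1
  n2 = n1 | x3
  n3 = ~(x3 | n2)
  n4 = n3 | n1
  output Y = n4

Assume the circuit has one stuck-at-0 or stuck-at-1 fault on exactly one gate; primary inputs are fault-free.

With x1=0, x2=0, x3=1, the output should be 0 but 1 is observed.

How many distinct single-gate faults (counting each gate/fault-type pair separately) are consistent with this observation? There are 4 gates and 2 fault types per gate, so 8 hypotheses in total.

Fault-free: n1=0, n2=1, n3=0, n4=0 → 0. Observed 1.
  n1 stuck-at-0: output 0 ✗
  n1 stuck-at-1: output 1 ✓
  n2 stuck-at-0: output 0 ✗
  n2 stuck-at-1: output 0 ✗
  n3 stuck-at-0: output 0 ✗
  n3 stuck-at-1: output 1 ✓
  n4 stuck-at-0: output 0 ✗
  n4 stuck-at-1: output 1 ✓
Consistent faults: {n1 stuck-at-1, n3 stuck-at-1, n4 stuck-at-1} — 3 in all.

3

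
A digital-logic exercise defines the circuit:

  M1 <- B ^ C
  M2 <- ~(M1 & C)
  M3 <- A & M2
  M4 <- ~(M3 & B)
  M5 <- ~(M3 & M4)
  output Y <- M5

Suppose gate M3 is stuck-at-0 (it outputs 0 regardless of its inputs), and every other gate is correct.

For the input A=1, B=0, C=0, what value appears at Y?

1

Propagate with M3 forced: M1=0, M2=1, M3=0 [stuck-at-0], M4=1, M5=1.
So Y = 1. (Without the fault it would be 0.)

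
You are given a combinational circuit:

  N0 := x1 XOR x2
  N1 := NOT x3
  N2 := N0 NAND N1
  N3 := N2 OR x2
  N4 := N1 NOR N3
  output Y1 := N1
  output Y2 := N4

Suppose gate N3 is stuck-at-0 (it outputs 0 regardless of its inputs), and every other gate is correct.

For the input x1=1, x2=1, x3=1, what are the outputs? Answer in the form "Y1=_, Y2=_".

Y1=0, Y2=1

Propagate with N3 forced: N0=0, N1=0, N2=1, N3=0 [stuck-at-0], N4=1.
So the outputs are Y1=0, Y2=1. (Without the fault they would be Y1=0, Y2=0.)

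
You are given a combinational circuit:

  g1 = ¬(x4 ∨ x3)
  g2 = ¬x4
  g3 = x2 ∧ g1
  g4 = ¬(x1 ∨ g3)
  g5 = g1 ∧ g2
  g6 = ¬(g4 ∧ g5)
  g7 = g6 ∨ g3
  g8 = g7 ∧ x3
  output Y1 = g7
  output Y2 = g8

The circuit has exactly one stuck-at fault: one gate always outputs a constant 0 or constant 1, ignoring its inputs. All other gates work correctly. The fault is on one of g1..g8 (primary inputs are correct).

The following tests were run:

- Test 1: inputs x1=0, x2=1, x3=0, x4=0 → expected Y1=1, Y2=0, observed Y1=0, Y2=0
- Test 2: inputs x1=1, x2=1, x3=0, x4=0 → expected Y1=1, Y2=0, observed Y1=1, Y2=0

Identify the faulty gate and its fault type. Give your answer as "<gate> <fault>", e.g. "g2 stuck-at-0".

g3 stuck-at-0

Fault-free values for test 1 (x1=0, x2=1, x3=0, x4=0): g1=1, g2=1, g3=1, g4=0, g5=1, g6=1, g7=1, g8=0, giving Y1=1, Y2=0. Observed Y1=0, Y2=0.
Test 1: faults giving observed Y1=0, Y2=0 are {g3 stuck-at-0, g7 stuck-at-0}.
Test 2 (x1=1, x2=1, x3=0, x4=0): fault-free g1=1, g2=1, g3=1, g4=0, g5=1, g6=1, g7=1, g8=0 → Y1=1, Y2=0; observed Y1=1, Y2=0. Eliminates g7 stuck-at-0.
Only g3 stuck-at-0 is consistent with every test.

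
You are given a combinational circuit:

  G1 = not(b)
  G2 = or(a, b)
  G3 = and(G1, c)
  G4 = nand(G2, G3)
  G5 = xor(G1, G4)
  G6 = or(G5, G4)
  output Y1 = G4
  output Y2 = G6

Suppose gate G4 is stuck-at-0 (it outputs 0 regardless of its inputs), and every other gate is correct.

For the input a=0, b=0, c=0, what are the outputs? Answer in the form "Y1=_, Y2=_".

Propagate with G4 forced: G1=1, G2=0, G3=0, G4=0 [stuck-at-0], G5=1, G6=1.
So the outputs are Y1=0, Y2=1. (Without the fault they would be Y1=1, Y2=1.)

Y1=0, Y2=1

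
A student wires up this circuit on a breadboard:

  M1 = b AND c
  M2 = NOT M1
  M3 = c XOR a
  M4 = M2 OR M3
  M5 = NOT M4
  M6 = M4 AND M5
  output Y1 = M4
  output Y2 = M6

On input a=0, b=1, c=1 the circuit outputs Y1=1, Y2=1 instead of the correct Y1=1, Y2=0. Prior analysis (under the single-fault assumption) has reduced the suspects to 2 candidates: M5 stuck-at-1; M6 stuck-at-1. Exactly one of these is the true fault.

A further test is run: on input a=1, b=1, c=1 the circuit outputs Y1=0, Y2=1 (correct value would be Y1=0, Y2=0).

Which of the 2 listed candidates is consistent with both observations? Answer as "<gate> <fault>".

M6 stuck-at-1

Evaluate each candidate on input a=1, b=1, c=1:
  M5 stuck-at-1: M1=1, M2=0, M3=0, M4=0, M5=1 [stuck-at-1], M6=0 → Y1=0, Y2=0 — eliminated
  M6 stuck-at-1: M1=1, M2=0, M3=0, M4=0, M5=1, M6=1 [stuck-at-1] → Y1=0, Y2=1 — matches
Only M6 stuck-at-1 reproduces the observed Y1=0, Y2=1.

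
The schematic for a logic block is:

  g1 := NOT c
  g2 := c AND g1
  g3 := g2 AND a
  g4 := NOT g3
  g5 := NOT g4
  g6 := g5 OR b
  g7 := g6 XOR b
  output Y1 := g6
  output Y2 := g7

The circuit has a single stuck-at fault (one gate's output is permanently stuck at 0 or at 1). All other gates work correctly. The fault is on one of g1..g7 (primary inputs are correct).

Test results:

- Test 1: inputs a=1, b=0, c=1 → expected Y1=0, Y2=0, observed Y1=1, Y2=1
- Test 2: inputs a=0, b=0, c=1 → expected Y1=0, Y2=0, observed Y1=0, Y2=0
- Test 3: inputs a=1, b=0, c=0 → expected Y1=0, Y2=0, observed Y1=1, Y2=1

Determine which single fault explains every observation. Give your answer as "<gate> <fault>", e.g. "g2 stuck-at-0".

g2 stuck-at-1

Fault-free values for test 1 (a=1, b=0, c=1): g1=0, g2=0, g3=0, g4=1, g5=0, g6=0, g7=0, giving Y1=0, Y2=0. Observed Y1=1, Y2=1.
Test 1: faults giving observed Y1=1, Y2=1 are {g1 stuck-at-1, g2 stuck-at-1, g3 stuck-at-1, g4 stuck-at-0, g5 stuck-at-1, g6 stuck-at-1}.
Test 2 (a=0, b=0, c=1): fault-free g1=0, g2=0, g3=0, g4=1, g5=0, g6=0, g7=0 → Y1=0, Y2=0; observed Y1=0, Y2=0. Eliminates g3 stuck-at-1, g4 stuck-at-0, g5 stuck-at-1, g6 stuck-at-1.
Test 3 (a=1, b=0, c=0): fault-free g1=1, g2=0, g3=0, g4=1, g5=0, g6=0, g7=0 → Y1=0, Y2=0; observed Y1=1, Y2=1. Eliminates g1 stuck-at-1.
Only g2 stuck-at-1 is consistent with every test.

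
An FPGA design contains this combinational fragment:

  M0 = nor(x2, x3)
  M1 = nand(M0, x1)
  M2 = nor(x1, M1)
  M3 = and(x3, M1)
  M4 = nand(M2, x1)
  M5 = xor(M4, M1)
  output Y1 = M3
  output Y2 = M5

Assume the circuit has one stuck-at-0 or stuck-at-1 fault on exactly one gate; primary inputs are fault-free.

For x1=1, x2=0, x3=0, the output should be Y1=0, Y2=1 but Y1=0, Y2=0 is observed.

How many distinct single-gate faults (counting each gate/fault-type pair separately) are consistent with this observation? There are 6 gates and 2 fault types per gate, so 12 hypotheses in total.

5

Fault-free: M0=1, M1=0, M2=0, M3=0, M4=1, M5=1 → Y1=0, Y2=1. Observed Y1=0, Y2=0.
  M0 stuck-at-0: output Y1=0, Y2=0 ✓
  M0 stuck-at-1: output Y1=0, Y2=1 ✗
  M1 stuck-at-0: output Y1=0, Y2=1 ✗
  M1 stuck-at-1: output Y1=0, Y2=0 ✓
  M2 stuck-at-0: output Y1=0, Y2=1 ✗
  M2 stuck-at-1: output Y1=0, Y2=0 ✓
  M3 stuck-at-0: output Y1=0, Y2=1 ✗
  M3 stuck-at-1: output Y1=1, Y2=1 ✗
  M4 stuck-at-0: output Y1=0, Y2=0 ✓
  M4 stuck-at-1: output Y1=0, Y2=1 ✗
  M5 stuck-at-0: output Y1=0, Y2=0 ✓
  M5 stuck-at-1: output Y1=0, Y2=1 ✗
Consistent faults: {M0 stuck-at-0, M1 stuck-at-1, M2 stuck-at-1, M4 stuck-at-0, M5 stuck-at-0} — 5 in all.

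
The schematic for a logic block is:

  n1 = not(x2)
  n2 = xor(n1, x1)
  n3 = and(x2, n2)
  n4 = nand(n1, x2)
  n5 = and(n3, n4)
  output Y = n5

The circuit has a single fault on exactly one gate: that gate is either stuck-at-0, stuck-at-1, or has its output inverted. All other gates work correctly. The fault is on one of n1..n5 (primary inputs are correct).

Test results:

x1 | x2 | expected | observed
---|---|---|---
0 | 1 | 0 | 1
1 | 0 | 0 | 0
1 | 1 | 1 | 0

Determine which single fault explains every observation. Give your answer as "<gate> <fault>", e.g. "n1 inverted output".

Fault-free values for test 1 (x1=0, x2=1): n1=0, n2=0, n3=0, n4=1, n5=0, giving Y=0. Observed 1.
Test 1: faults giving observed 1 are {n2 stuck-at-1, n2 inverted output, n3 stuck-at-1, n3 inverted output, n5 stuck-at-1, n5 inverted output}.
Test 2 (x1=1, x2=0): fault-free n1=1, n2=0, n3=0, n4=1, n5=0 → 0; observed 0. Eliminates n3 stuck-at-1, n3 inverted output, n5 stuck-at-1, n5 inverted output.
Test 3 (x1=1, x2=1): fault-free n1=0, n2=1, n3=1, n4=1, n5=1 → 1; observed 0. Eliminates n2 stuck-at-1.
Only n2 inverted output is consistent with every test.

n2 inverted output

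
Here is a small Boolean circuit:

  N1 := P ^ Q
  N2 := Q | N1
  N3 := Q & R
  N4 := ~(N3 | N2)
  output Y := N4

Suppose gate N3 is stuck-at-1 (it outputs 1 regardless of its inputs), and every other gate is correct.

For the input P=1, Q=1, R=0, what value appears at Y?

Propagate with N3 forced: N1=0, N2=1, N3=1 [stuck-at-1], N4=0.
So Y = 0. (Same as the fault-free value — the fault is masked on this input.)

0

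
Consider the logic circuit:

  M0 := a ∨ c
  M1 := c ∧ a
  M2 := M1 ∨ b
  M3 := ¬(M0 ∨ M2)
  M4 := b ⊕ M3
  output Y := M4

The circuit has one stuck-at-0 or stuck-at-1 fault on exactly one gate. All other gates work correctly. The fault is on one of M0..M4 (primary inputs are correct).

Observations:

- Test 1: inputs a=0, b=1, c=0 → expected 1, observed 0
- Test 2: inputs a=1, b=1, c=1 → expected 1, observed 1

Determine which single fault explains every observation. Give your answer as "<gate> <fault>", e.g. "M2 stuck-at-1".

Fault-free values for test 1 (a=0, b=1, c=0): M0=0, M1=0, M2=1, M3=0, M4=1, giving Y=1. Observed 0.
Test 1: faults giving observed 0 are {M2 stuck-at-0, M3 stuck-at-1, M4 stuck-at-0}.
Test 2 (a=1, b=1, c=1): fault-free M0=1, M1=1, M2=1, M3=0, M4=1 → 1; observed 1. Eliminates M3 stuck-at-1, M4 stuck-at-0.
Only M2 stuck-at-0 is consistent with every test.

M2 stuck-at-0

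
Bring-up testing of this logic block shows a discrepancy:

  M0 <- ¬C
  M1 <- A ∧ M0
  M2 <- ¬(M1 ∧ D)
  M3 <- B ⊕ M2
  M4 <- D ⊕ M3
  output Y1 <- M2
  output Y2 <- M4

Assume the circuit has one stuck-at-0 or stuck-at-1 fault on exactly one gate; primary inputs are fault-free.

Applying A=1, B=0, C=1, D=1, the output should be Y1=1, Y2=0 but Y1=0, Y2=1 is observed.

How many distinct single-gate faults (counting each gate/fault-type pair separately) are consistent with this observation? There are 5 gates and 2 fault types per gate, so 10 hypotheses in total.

Fault-free: M0=0, M1=0, M2=1, M3=1, M4=0 → Y1=1, Y2=0. Observed Y1=0, Y2=1.
  M0 stuck-at-0: output Y1=1, Y2=0 ✗
  M0 stuck-at-1: output Y1=0, Y2=1 ✓
  M1 stuck-at-0: output Y1=1, Y2=0 ✗
  M1 stuck-at-1: output Y1=0, Y2=1 ✓
  M2 stuck-at-0: output Y1=0, Y2=1 ✓
  M2 stuck-at-1: output Y1=1, Y2=0 ✗
  M3 stuck-at-0: output Y1=1, Y2=1 ✗
  M3 stuck-at-1: output Y1=1, Y2=0 ✗
  M4 stuck-at-0: output Y1=1, Y2=0 ✗
  M4 stuck-at-1: output Y1=1, Y2=1 ✗
Consistent faults: {M0 stuck-at-1, M1 stuck-at-1, M2 stuck-at-0} — 3 in all.

3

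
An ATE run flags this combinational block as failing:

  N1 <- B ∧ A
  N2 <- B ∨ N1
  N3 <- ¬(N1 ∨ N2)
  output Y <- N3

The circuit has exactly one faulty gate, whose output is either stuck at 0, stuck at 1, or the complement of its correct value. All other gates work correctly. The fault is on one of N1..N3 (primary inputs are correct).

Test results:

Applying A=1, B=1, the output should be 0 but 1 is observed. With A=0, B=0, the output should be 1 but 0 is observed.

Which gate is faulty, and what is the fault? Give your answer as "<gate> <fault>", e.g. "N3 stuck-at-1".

N3 inverted output

Fault-free values for test 1 (A=1, B=1): N1=1, N2=1, N3=0, giving Y=0. Observed 1.
Test 1: faults giving observed 1 are {N3 stuck-at-1, N3 inverted output}.
Test 2 (A=0, B=0): fault-free N1=0, N2=0, N3=1 → 1; observed 0. Eliminates N3 stuck-at-1.
Only N3 inverted output is consistent with every test.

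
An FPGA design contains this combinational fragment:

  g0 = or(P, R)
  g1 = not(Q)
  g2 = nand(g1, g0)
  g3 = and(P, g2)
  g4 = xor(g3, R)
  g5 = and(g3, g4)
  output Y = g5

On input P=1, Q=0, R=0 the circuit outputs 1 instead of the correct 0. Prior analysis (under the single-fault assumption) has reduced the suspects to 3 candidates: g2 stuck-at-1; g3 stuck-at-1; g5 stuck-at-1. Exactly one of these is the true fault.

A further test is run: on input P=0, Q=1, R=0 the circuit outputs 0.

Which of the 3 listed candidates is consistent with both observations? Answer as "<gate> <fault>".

g2 stuck-at-1

Evaluate each candidate on input P=0, Q=1, R=0:
  g2 stuck-at-1: g0=0, g1=0, g2=1 [stuck-at-1], g3=0, g4=0, g5=0 → 0 — matches
  g3 stuck-at-1: g0=0, g1=0, g2=1, g3=1 [stuck-at-1], g4=1, g5=1 → 1 — eliminated
  g5 stuck-at-1: g0=0, g1=0, g2=1, g3=0, g4=0, g5=1 [stuck-at-1] → 1 — eliminated
Only g2 stuck-at-1 reproduces the observed 0.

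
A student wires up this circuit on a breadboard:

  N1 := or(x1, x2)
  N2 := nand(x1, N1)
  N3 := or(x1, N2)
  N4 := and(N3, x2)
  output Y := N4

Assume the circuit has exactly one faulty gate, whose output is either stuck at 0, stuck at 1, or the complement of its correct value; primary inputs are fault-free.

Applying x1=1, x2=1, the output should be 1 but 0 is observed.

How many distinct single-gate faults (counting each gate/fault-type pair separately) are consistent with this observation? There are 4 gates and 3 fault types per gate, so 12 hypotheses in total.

4

Fault-free: N1=1, N2=0, N3=1, N4=1 → 1. Observed 0.
  N1 stuck-at-0: output 1 ✗
  N1 stuck-at-1: output 1 ✗
  N1 inverted output: output 1 ✗
  N2 stuck-at-0: output 1 ✗
  N2 stuck-at-1: output 1 ✗
  N2 inverted output: output 1 ✗
  N3 stuck-at-0: output 0 ✓
  N3 stuck-at-1: output 1 ✗
  N3 inverted output: output 0 ✓
  N4 stuck-at-0: output 0 ✓
  N4 stuck-at-1: output 1 ✗
  N4 inverted output: output 0 ✓
Consistent faults: {N3 stuck-at-0, N3 inverted output, N4 stuck-at-0, N4 inverted output} — 4 in all.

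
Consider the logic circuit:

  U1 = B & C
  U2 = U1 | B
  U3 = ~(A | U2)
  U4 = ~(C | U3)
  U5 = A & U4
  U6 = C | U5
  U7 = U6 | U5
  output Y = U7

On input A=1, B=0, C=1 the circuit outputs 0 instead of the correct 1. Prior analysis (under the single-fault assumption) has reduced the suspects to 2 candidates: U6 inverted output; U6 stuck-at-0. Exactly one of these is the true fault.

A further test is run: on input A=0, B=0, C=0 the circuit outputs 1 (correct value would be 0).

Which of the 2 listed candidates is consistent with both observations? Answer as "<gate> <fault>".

U6 inverted output

Evaluate each candidate on input A=0, B=0, C=0:
  U6 inverted output: U1=0, U2=0, U3=1, U4=0, U5=0, U6=1 [inverted output], U7=1 → 1 — matches
  U6 stuck-at-0: U1=0, U2=0, U3=1, U4=0, U5=0, U6=0 [stuck-at-0], U7=0 → 0 — eliminated
Only U6 inverted output reproduces the observed 1.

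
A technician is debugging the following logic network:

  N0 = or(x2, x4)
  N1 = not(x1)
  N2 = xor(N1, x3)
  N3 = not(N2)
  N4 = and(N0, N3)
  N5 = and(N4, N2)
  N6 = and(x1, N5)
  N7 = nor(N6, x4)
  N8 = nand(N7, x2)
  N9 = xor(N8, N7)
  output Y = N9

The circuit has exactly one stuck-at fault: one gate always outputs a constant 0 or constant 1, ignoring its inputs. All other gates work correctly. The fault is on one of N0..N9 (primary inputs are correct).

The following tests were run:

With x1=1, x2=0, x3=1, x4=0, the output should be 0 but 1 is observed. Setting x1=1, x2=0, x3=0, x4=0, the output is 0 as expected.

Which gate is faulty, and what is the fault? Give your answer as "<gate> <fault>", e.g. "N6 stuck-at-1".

N4 stuck-at-1

Fault-free values for test 1 (x1=1, x2=0, x3=1, x4=0): N0=0, N1=0, N2=1, N3=0, N4=0, N5=0, N6=0, N7=1, N8=1, N9=0, giving Y=0. Observed 1.
Test 1: faults giving observed 1 are {N4 stuck-at-1, N5 stuck-at-1, N6 stuck-at-1, N7 stuck-at-0, N8 stuck-at-0, N9 stuck-at-1}.
Test 2 (x1=1, x2=0, x3=0, x4=0): fault-free N0=0, N1=0, N2=0, N3=1, N4=0, N5=0, N6=0, N7=1, N8=1, N9=0 → 0; observed 0. Eliminates N5 stuck-at-1, N6 stuck-at-1, N7 stuck-at-0, N8 stuck-at-0, N9 stuck-at-1.
Only N4 stuck-at-1 is consistent with every test.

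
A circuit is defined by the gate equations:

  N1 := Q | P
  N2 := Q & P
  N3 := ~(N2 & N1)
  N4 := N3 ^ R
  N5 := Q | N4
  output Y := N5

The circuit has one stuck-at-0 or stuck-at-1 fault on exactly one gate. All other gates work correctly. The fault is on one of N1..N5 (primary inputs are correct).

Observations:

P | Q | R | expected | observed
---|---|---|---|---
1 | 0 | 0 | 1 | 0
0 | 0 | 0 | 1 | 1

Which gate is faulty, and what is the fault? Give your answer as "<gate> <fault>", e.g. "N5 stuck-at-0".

N2 stuck-at-1

Fault-free values for test 1 (P=1, Q=0, R=0): N1=1, N2=0, N3=1, N4=1, N5=1, giving Y=1. Observed 0.
Test 1: faults giving observed 0 are {N2 stuck-at-1, N3 stuck-at-0, N4 stuck-at-0, N5 stuck-at-0}.
Test 2 (P=0, Q=0, R=0): fault-free N1=0, N2=0, N3=1, N4=1, N5=1 → 1; observed 1. Eliminates N3 stuck-at-0, N4 stuck-at-0, N5 stuck-at-0.
Only N2 stuck-at-1 is consistent with every test.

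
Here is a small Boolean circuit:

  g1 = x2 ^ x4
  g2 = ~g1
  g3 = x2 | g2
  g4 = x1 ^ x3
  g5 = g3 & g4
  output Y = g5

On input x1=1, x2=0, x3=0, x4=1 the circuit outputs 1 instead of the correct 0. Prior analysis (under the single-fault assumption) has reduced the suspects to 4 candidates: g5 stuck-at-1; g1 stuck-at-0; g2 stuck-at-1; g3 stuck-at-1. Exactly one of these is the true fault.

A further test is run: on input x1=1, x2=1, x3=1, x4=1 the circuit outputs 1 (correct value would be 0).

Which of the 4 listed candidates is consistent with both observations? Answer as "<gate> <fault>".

g5 stuck-at-1

Evaluate each candidate on input x1=1, x2=1, x3=1, x4=1:
  g5 stuck-at-1: g1=0, g2=1, g3=1, g4=0, g5=1 [stuck-at-1] → 1 — matches
  g1 stuck-at-0: g1=0 [stuck-at-0], g2=1, g3=1, g4=0, g5=0 → 0 — eliminated
  g2 stuck-at-1: g1=0, g2=1 [stuck-at-1], g3=1, g4=0, g5=0 → 0 — eliminated
  g3 stuck-at-1: g1=0, g2=1, g3=1 [stuck-at-1], g4=0, g5=0 → 0 — eliminated
Only g5 stuck-at-1 reproduces the observed 1.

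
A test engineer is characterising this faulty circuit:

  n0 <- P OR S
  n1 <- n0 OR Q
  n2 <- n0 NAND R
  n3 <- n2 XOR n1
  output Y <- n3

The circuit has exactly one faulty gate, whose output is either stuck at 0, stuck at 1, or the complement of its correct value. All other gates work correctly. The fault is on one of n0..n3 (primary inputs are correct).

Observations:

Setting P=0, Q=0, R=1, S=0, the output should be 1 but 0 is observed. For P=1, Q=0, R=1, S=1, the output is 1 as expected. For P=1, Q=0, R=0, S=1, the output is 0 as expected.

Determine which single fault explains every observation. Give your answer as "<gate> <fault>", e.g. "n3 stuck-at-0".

n1 stuck-at-1

Fault-free values for test 1 (P=0, Q=0, R=1, S=0): n0=0, n1=0, n2=1, n3=1, giving Y=1. Observed 0.
Test 1: faults giving observed 0 are {n1 stuck-at-1, n1 inverted output, n2 stuck-at-0, n2 inverted output, n3 stuck-at-0, n3 inverted output}.
Test 2 (P=1, Q=0, R=1, S=1): fault-free n0=1, n1=1, n2=0, n3=1 → 1; observed 1. Eliminates n1 inverted output, n2 inverted output, n3 stuck-at-0, n3 inverted output.
Test 3 (P=1, Q=0, R=0, S=1): fault-free n0=1, n1=1, n2=1, n3=0 → 0; observed 0. Eliminates n2 stuck-at-0.
Only n1 stuck-at-1 is consistent with every test.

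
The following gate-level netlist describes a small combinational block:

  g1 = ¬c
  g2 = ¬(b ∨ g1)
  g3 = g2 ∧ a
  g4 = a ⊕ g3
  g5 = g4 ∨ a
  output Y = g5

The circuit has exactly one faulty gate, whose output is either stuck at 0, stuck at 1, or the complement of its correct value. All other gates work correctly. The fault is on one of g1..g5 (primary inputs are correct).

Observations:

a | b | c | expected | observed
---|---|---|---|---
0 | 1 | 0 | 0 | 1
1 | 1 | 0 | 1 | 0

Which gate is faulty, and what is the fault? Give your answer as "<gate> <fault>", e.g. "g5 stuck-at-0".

g5 inverted output

Fault-free values for test 1 (a=0, b=1, c=0): g1=1, g2=0, g3=0, g4=0, g5=0, giving Y=0. Observed 1.
Test 1: faults giving observed 1 are {g3 stuck-at-1, g3 inverted output, g4 stuck-at-1, g4 inverted output, g5 stuck-at-1, g5 inverted output}.
Test 2 (a=1, b=1, c=0): fault-free g1=1, g2=0, g3=0, g4=1, g5=1 → 1; observed 0. Eliminates g3 stuck-at-1, g3 inverted output, g4 stuck-at-1, g4 inverted output, g5 stuck-at-1.
Only g5 inverted output is consistent with every test.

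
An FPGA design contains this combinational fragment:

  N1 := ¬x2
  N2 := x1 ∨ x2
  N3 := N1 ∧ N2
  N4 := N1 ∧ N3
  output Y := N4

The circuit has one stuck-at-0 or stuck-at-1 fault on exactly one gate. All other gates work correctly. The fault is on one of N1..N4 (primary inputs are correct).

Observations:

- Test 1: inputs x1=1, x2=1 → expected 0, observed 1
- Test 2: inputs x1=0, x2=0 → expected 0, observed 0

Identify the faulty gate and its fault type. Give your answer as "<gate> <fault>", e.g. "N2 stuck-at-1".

N1 stuck-at-1

Fault-free values for test 1 (x1=1, x2=1): N1=0, N2=1, N3=0, N4=0, giving Y=0. Observed 1.
Test 1: faults giving observed 1 are {N1 stuck-at-1, N4 stuck-at-1}.
Test 2 (x1=0, x2=0): fault-free N1=1, N2=0, N3=0, N4=0 → 0; observed 0. Eliminates N4 stuck-at-1.
Only N1 stuck-at-1 is consistent with every test.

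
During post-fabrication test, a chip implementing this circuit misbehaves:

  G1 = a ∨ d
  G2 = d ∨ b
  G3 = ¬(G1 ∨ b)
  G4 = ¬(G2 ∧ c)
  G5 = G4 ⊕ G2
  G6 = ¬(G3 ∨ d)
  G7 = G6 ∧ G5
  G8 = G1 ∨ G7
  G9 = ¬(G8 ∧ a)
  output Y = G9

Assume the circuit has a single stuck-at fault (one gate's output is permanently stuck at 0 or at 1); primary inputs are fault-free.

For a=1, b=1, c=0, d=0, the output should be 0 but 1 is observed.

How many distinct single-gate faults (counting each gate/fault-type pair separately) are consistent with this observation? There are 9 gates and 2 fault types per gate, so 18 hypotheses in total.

3

Fault-free: G1=1, G2=1, G3=0, G4=1, G5=0, G6=1, G7=0, G8=1, G9=0 → 0. Observed 1.
  G1: stuck-at-0 ✓; others ✗
  G2: none of the 2 fault types match ✗
  G3: none of the 2 fault types match ✗
  G4: none of the 2 fault types match ✗
  G5: none of the 2 fault types match ✗
  G6: none of the 2 fault types match ✗
  G7: none of the 2 fault types match ✗
  G8: stuck-at-0 ✓; others ✗
  G9: stuck-at-1 ✓; others ✗
Consistent faults: {G1 stuck-at-0, G8 stuck-at-0, G9 stuck-at-1} — 3 in all.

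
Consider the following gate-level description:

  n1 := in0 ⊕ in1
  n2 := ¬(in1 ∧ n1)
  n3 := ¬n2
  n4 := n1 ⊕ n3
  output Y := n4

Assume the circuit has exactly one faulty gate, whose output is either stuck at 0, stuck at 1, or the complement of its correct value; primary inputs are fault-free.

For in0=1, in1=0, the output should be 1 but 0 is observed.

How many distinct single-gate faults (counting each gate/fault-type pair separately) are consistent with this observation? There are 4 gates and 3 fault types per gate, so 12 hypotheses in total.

Fault-free: n1=1, n2=1, n3=0, n4=1 → 1. Observed 0.
  n1 stuck-at-0: output 0 ✓
  n1 stuck-at-1: output 1 ✗
  n1 inverted output: output 0 ✓
  n2 stuck-at-0: output 0 ✓
  n2 stuck-at-1: output 1 ✗
  n2 inverted output: output 0 ✓
  n3 stuck-at-0: output 1 ✗
  n3 stuck-at-1: output 0 ✓
  n3 inverted output: output 0 ✓
  n4 stuck-at-0: output 0 ✓
  n4 stuck-at-1: output 1 ✗
  n4 inverted output: output 0 ✓
Consistent faults: {n1 stuck-at-0, n1 inverted output, n2 stuck-at-0, n2 inverted output, n3 stuck-at-1, n3 inverted output, n4 stuck-at-0, n4 inverted output} — 8 in all.

8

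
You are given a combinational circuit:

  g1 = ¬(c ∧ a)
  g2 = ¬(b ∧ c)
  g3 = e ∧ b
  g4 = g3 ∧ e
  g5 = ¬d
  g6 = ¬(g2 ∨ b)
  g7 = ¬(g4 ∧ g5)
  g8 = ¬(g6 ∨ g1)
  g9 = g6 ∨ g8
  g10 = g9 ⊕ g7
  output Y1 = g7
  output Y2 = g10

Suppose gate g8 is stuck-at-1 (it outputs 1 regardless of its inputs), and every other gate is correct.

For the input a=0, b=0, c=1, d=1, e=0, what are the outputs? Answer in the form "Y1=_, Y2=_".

Y1=1, Y2=0

Propagate with g8 forced: g1=1, g2=1, g3=0, g4=0, g5=0, g6=0, g7=1, g8=1 [stuck-at-1], g9=1, g10=0.
So the outputs are Y1=1, Y2=0. (Without the fault they would be Y1=1, Y2=1.)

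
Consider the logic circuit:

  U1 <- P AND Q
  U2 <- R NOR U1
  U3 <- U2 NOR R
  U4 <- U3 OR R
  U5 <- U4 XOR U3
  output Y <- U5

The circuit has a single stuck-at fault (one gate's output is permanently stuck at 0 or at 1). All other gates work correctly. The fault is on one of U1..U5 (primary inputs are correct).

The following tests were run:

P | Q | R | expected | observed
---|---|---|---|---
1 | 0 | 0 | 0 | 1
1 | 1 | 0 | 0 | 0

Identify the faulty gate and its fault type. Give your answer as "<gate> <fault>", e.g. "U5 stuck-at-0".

Fault-free values for test 1 (P=1, Q=0, R=0): U1=0, U2=1, U3=0, U4=0, U5=0, giving Y=0. Observed 1.
Test 1: faults giving observed 1 are {U4 stuck-at-1, U5 stuck-at-1}.
Test 2 (P=1, Q=1, R=0): fault-free U1=1, U2=0, U3=1, U4=1, U5=0 → 0; observed 0. Eliminates U5 stuck-at-1.
Only U4 stuck-at-1 is consistent with every test.

U4 stuck-at-1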